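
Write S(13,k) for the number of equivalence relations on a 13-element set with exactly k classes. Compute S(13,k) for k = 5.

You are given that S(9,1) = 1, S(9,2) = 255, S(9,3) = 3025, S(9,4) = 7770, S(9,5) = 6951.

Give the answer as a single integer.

row 10: T[10][2]=2·255+1=511  T[10][3]=3·3025+255=9330  T[10][4]=4·7770+3025=34105  T[10][5]=5·6951+7770=42525
row 11: T[11][3]=3·9330+511=28501  T[11][4]=4·34105+9330=145750  T[11][5]=5·42525+34105=246730
row 12: T[12][4]=4·145750+28501=611501  T[12][5]=5·246730+145750=1379400
row 13: T[13][5]=5·1379400+611501=7508501
Read S(13,5) = 7508501.

7508501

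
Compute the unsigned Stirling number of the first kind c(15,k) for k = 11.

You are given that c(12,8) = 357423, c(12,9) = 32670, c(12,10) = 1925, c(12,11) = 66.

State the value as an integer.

i=13: T(13,9)=357423+12·32670=749463 | T(13,10)=32670+12·1925=55770 | T(13,11)=1925+12·66=2717
i=14: T(14,10)=749463+13·55770=1474473 | T(14,11)=55770+13·2717=91091
i=15: T(15,11)=1474473+14·91091=2749747
Read c(15,11) = 2749747.

2749747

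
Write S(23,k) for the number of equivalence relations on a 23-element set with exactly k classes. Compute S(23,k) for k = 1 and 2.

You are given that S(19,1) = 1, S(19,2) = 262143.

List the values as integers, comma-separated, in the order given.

[20] T[20,1]:1*1+0=1 · T[20,2]:2*262143+1=524287
[21] T[21,1]:1*1+0=1 · T[21,2]:2*524287+1=1048575
[22] T[22,1]:1*1+0=1 · T[22,2]:2*1048575+1=2097151
[23] T[23,1]:1*1+0=1 · T[23,2]:2*2097151+1=4194303
Read S(23,1) = 1, S(23,2) = 4194303.

1, 4194303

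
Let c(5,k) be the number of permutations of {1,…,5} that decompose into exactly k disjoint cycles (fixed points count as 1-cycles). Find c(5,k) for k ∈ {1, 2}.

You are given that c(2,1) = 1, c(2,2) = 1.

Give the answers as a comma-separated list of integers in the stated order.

24, 50

[3] T[3,1]:2*1+0=2 · T[3,2]:2*1+1=3
[4] T[4,1]:3*2+0=6 · T[4,2]:3*3+2=11
[5] T[5,1]:4*6+0=24 · T[5,2]:4*11+6=50
Read c(5,1) = 24, c(5,2) = 50.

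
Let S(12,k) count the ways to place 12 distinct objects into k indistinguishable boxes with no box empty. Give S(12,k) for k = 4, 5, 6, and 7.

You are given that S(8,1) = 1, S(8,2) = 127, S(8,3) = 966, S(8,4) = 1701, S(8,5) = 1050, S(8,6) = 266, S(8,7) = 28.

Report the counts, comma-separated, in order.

i=9: T(9,1)=0+1·1=1 | T(9,2)=1+2·127=255 | T(9,3)=127+3·966=3025 | T(9,4)=966+4·1701=7770 | T(9,5)=1701+5·1050=6951 | T(9,6)=1050+6·266=2646 | T(9,7)=266+7·28=462
i=10: T(10,2)=1+2·255=511 | T(10,3)=255+3·3025=9330 | T(10,4)=3025+4·7770=34105 | T(10,5)=7770+5·6951=42525 | T(10,6)=6951+6·2646=22827 | T(10,7)=2646+7·462=5880
i=11: T(11,3)=511+3·9330=28501 | T(11,4)=9330+4·34105=145750 | T(11,5)=34105+5·42525=246730 | T(11,6)=42525+6·22827=179487 | T(11,7)=22827+7·5880=63987
i=12: T(12,4)=28501+4·145750=611501 | T(12,5)=145750+5·246730=1379400 | T(12,6)=246730+6·179487=1323652 | T(12,7)=179487+7·63987=627396
Read S(12,4) = 611501, S(12,5) = 1379400, S(12,6) = 1323652, S(12,7) = 627396.

611501, 1379400, 1323652, 627396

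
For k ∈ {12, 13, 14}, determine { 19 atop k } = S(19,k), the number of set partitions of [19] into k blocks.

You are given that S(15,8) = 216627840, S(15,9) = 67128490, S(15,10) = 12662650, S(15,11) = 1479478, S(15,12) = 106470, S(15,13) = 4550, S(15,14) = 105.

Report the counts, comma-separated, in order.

23466951300, 2892439160, 243577530

i=16: T(16,9)=216627840+9·67128490=820784250 | T(16,10)=67128490+10·12662650=193754990 | T(16,11)=12662650+11·1479478=28936908 | T(16,12)=1479478+12·106470=2757118 | T(16,13)=106470+13·4550=165620 | T(16,14)=4550+14·105=6020
i=17: T(17,10)=820784250+10·193754990=2758334150 | T(17,11)=193754990+11·28936908=512060978 | T(17,12)=28936908+12·2757118=62022324 | T(17,13)=2757118+13·165620=4910178 | T(17,14)=165620+14·6020=249900
i=18: T(18,11)=2758334150+11·512060978=8391004908 | T(18,12)=512060978+12·62022324=1256328866 | T(18,13)=62022324+13·4910178=125854638 | T(18,14)=4910178+14·249900=8408778
i=19: T(19,12)=8391004908+12·1256328866=23466951300 | T(19,13)=1256328866+13·125854638=2892439160 | T(19,14)=125854638+14·8408778=243577530
Read S(19,12) = 23466951300, S(19,13) = 2892439160, S(19,14) = 243577530.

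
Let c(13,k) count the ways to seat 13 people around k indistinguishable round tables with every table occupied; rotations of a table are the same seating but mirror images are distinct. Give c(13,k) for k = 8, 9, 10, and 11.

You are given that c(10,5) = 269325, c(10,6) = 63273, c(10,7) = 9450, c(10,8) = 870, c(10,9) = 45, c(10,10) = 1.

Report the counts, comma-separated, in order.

6926634, 749463, 55770, 2717

row 11: T[11][6]=10·63273+269325=902055  T[11][7]=10·9450+63273=157773  T[11][8]=10·870+9450=18150  T[11][9]=10·45+870=1320  T[11][10]=10·1+45=55  T[11][11]=10·0+1=1
row 12: T[12][7]=11·157773+902055=2637558  T[12][8]=11·18150+157773=357423  T[12][9]=11·1320+18150=32670  T[12][10]=11·55+1320=1925  T[12][11]=11·1+55=66
row 13: T[13][8]=12·357423+2637558=6926634  T[13][9]=12·32670+357423=749463  T[13][10]=12·1925+32670=55770  T[13][11]=12·66+1925=2717
Read c(13,8) = 6926634, c(13,9) = 749463, c(13,10) = 55770, c(13,11) = 2717.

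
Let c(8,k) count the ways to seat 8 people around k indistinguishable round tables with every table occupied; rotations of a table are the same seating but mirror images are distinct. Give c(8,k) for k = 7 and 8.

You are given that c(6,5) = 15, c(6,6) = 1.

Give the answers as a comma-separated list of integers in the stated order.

r7: T_7,6=6×1+15=21; T_7,7=6×0+1=1
r8: T_8,7=7×1+21=28; T_8,8=7×0+1=1
Read c(8,7) = 28, c(8,8) = 1.

28, 1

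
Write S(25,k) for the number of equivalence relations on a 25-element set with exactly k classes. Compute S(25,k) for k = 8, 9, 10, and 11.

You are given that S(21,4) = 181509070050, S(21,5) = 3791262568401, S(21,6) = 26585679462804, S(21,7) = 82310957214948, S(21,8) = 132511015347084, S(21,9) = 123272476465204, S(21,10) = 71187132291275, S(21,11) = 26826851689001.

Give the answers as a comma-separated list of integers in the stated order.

690223721118368580, 1167921451092973005, 1203163392175387500, 802355904438462660

i=22: T(22,5)=181509070050+5·3791262568401=19137821912055 | T(22,6)=3791262568401+6·26585679462804=163305339345225 | T(22,7)=26585679462804+7·82310957214948=602762379967440 | T(22,8)=82310957214948+8·132511015347084=1142399079991620 | T(22,9)=132511015347084+9·123272476465204=1241963303533920 | T(22,10)=123272476465204+10·71187132291275=835143799377954 | T(22,11)=71187132291275+11·26826851689001=366282500870286
i=23: T(23,6)=19137821912055+6·163305339345225=998969857983405 | T(23,7)=163305339345225+7·602762379967440=4382641999117305 | T(23,8)=602762379967440+8·1142399079991620=9741955019900400 | T(23,9)=1142399079991620+9·1241963303533920=12320068811796900 | T(23,10)=1241963303533920+10·835143799377954=9593401297313460 | T(23,11)=835143799377954+11·366282500870286=4864251308951100
i=24: T(24,7)=998969857983405+7·4382641999117305=31677463851804540 | T(24,8)=4382641999117305+8·9741955019900400=82318282158320505 | T(24,9)=9741955019900400+9·12320068811796900=120622574326072500 | T(24,10)=12320068811796900+10·9593401297313460=108254081784931500 | T(24,11)=9593401297313460+11·4864251308951100=63100165695775560
i=25: T(25,8)=31677463851804540+8·82318282158320505=690223721118368580 | T(25,9)=82318282158320505+9·120622574326072500=1167921451092973005 | T(25,10)=120622574326072500+10·108254081784931500=1203163392175387500 | T(25,11)=108254081784931500+11·63100165695775560=802355904438462660
Read S(25,8) = 690223721118368580, S(25,9) = 1167921451092973005, S(25,10) = 1203163392175387500, S(25,11) = 802355904438462660.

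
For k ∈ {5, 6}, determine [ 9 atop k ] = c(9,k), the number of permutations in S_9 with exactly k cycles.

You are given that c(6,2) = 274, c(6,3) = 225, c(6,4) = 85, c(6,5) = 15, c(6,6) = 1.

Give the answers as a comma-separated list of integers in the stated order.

22449, 4536

[7] T[7,3]:6*225+274=1624 · T[7,4]:6*85+225=735 · T[7,5]:6*15+85=175 · T[7,6]:6*1+15=21
[8] T[8,4]:7*735+1624=6769 · T[8,5]:7*175+735=1960 · T[8,6]:7*21+175=322
[9] T[9,5]:8*1960+6769=22449 · T[9,6]:8*322+1960=4536
Read c(9,5) = 22449, c(9,6) = 4536.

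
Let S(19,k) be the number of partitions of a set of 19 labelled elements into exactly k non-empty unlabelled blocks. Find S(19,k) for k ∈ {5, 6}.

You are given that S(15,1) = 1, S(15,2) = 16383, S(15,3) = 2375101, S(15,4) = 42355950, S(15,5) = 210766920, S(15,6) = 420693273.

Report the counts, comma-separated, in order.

row 16: T[16][2]=2·16383+1=32767  T[16][3]=3·2375101+16383=7141686  T[16][4]=4·42355950+2375101=171798901  T[16][5]=5·210766920+42355950=1096190550  T[16][6]=6·420693273+210766920=2734926558
row 17: T[17][3]=3·7141686+32767=21457825  T[17][4]=4·171798901+7141686=694337290  T[17][5]=5·1096190550+171798901=5652751651  T[17][6]=6·2734926558+1096190550=17505749898
row 18: T[18][4]=4·694337290+21457825=2798806985  T[18][5]=5·5652751651+694337290=28958095545  T[18][6]=6·17505749898+5652751651=110687251039
row 19: T[19][5]=5·28958095545+2798806985=147589284710  T[19][6]=6·110687251039+28958095545=693081601779
Read S(19,5) = 147589284710, S(19,6) = 693081601779.

147589284710, 693081601779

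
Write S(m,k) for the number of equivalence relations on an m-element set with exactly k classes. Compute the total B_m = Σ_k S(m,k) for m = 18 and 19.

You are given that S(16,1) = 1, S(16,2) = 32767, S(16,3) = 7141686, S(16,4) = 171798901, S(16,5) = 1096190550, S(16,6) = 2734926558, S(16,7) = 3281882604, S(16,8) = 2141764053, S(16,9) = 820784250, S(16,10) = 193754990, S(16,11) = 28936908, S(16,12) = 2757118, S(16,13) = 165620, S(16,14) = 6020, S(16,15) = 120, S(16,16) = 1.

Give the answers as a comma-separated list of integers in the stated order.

682076806159, 5832742205057

r17: T_17,1=1×1+0=1; T_17,2=2×32767+1=65535; T_17,3=3×7141686+32767=21457825; T_17,4=4×171798901+7141686=694337290; T_17,5=5×1096190550+171798901=5652751651; T_17,6=6×2734926558+1096190550=17505749898; T_17,7=7×3281882604+2734926558=25708104786; T_17,8=8×2141764053+3281882604=20415995028; T_17,9=9×820784250+2141764053=9528822303; T_17,10=10×193754990+820784250=2758334150; T_17,11=11×28936908+193754990=512060978; T_17,12=12×2757118+28936908=62022324; T_17,13=13×165620+2757118=4910178; T_17,14=14×6020+165620=249900; T_17,15=15×120+6020=7820; T_17,16=16×1+120=136; T_17,17=17×0+1=1
r18: T_18,1=1×1+0=1; T_18,2=2×65535+1=131071; T_18,3=3×21457825+65535=64439010; T_18,4=4×694337290+21457825=2798806985; T_18,5=5×5652751651+694337290=28958095545; T_18,6=6×17505749898+5652751651=110687251039; T_18,7=7×25708104786+17505749898=197462483400; T_18,8=8×20415995028+25708104786=189036065010; T_18,9=9×9528822303+20415995028=106175395755; T_18,10=10×2758334150+9528822303=37112163803; T_18,11=11×512060978+2758334150=8391004908; T_18,12=12×62022324+512060978=1256328866; T_18,13=13×4910178+62022324=125854638; T_18,14=14×249900+4910178=8408778; T_18,15=15×7820+249900=367200; T_18,16=16×136+7820=9996; T_18,17=17×1+136=153; T_18,18=18×0+1=1
r19: T_19,1=1×1+0=1; T_19,2=2×131071+1=262143; T_19,3=3×64439010+131071=193448101; T_19,4=4×2798806985+64439010=11259666950; T_19,5=5×28958095545+2798806985=147589284710; T_19,6=6×110687251039+28958095545=693081601779; T_19,7=7×197462483400+110687251039=1492924634839; T_19,8=8×189036065010+197462483400=1709751003480; T_19,9=9×106175395755+189036065010=1144614626805; T_19,10=10×37112163803+106175395755=477297033785; T_19,11=11×8391004908+37112163803=129413217791; T_19,12=12×1256328866+8391004908=23466951300; T_19,13=13×125854638+1256328866=2892439160; T_19,14=14×8408778+125854638=243577530; T_19,15=15×367200+8408778=13916778; T_19,16=16×9996+367200=527136; T_19,17=17×153+9996=12597; T_19,18=18×1+153=171; T_19,19=19×0+1=1
B_18 = ΣS(18,k) = 1+131071+64439010+2798806985+28958095545+110687251039+197462483400+189036065010+106175395755+37112163803+8391004908+1256328866+125854638+8408778+367200+9996+153+1 = 682076806159
B_19 = ΣS(19,k) = 1+262143+193448101+11259666950+147589284710+693081601779+1492924634839+1709751003480+1144614626805+477297033785+129413217791+23466951300+2892439160+243577530+13916778+527136+12597+171+1 = 5832742205057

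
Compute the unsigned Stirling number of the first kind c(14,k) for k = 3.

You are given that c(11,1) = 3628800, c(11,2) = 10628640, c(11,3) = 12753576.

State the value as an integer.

r12: T_12,1=11×3628800+0=39916800; T_12,2=11×10628640+3628800=120543840; T_12,3=11×12753576+10628640=150917976
r13: T_13,2=12×120543840+39916800=1486442880; T_13,3=12×150917976+120543840=1931559552
r14: T_14,3=13×1931559552+1486442880=26596717056
Read c(14,3) = 26596717056.

26596717056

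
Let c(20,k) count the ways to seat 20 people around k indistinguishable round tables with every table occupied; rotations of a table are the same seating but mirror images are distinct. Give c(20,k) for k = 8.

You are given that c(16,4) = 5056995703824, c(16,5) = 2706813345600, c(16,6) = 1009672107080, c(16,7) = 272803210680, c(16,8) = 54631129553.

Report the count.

r17: T_17,5=16×2706813345600+5056995703824=48366009233424; T_17,6=16×1009672107080+2706813345600=18861567058880; T_17,7=16×272803210680+1009672107080=5374523477960; T_17,8=16×54631129553+272803210680=1146901283528
r18: T_18,6=17×18861567058880+48366009233424=369012649234384; T_18,7=17×5374523477960+18861567058880=110228466184200; T_18,8=17×1146901283528+5374523477960=24871845297936
r19: T_19,7=18×110228466184200+369012649234384=2353125040549984; T_19,8=18×24871845297936+110228466184200=557921681547048
r20: T_20,8=19×557921681547048+2353125040549984=12953636989943896
Read c(20,8) = 12953636989943896.

12953636989943896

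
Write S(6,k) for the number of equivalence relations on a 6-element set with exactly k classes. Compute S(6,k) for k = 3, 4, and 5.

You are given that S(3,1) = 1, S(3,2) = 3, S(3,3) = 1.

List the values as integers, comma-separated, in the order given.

90, 65, 15

i=4: T(4,1)=0+1·1=1 | T(4,2)=1+2·3=7 | T(4,3)=3+3·1=6 | T(4,4)=1+4·0=1
i=5: T(5,2)=1+2·7=15 | T(5,3)=7+3·6=25 | T(5,4)=6+4·1=10 | T(5,5)=1+5·0=1
i=6: T(6,3)=15+3·25=90 | T(6,4)=25+4·10=65 | T(6,5)=10+5·1=15
Read S(6,3) = 90, S(6,4) = 65, S(6,5) = 15.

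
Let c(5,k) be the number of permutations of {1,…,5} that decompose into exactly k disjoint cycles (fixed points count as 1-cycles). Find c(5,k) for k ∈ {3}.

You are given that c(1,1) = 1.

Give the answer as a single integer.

35

i=2: T(2,1)=0+1·1=1 | T(2,2)=1+1·0=1
i=3: T(3,1)=0+2·1=2 | T(3,2)=1+2·1=3 | T(3,3)=1+2·0=1
i=4: T(4,2)=2+3·3=11 | T(4,3)=3+3·1=6
i=5: T(5,3)=11+4·6=35
Read c(5,3) = 35.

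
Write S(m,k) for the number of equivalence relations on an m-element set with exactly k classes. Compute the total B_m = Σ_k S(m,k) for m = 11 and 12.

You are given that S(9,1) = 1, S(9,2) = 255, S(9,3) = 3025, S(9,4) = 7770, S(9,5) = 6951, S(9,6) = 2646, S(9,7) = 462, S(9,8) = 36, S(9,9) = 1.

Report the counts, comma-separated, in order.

row 10: T[10][1]=1·1+0=1  T[10][2]=2·255+1=511  T[10][3]=3·3025+255=9330  T[10][4]=4·7770+3025=34105  T[10][5]=5·6951+7770=42525  T[10][6]=6·2646+6951=22827  T[10][7]=7·462+2646=5880  T[10][8]=8·36+462=750  T[10][9]=9·1+36=45  T[10][10]=10·0+1=1
row 11: T[11][1]=1·1+0=1  T[11][2]=2·511+1=1023  T[11][3]=3·9330+511=28501  T[11][4]=4·34105+9330=145750  T[11][5]=5·42525+34105=246730  T[11][6]=6·22827+42525=179487  T[11][7]=7·5880+22827=63987  T[11][8]=8·750+5880=11880  T[11][9]=9·45+750=1155  T[11][10]=10·1+45=55  T[11][11]=11·0+1=1
row 12: T[12][1]=1·1+0=1  T[12][2]=2·1023+1=2047  T[12][3]=3·28501+1023=86526  T[12][4]=4·145750+28501=611501  T[12][5]=5·246730+145750=1379400  T[12][6]=6·179487+246730=1323652  T[12][7]=7·63987+179487=627396  T[12][8]=8·11880+63987=159027  T[12][9]=9·1155+11880=22275  T[12][10]=10·55+1155=1705  T[12][11]=11·1+55=66  T[12][12]=12·0+1=1
B_11 = ΣS(11,k) = 1+1023+28501+145750+246730+179487+63987+11880+1155+55+1 = 678570
B_12 = ΣS(12,k) = 1+2047+86526+611501+1379400+1323652+627396+159027+22275+1705+66+1 = 4213597

678570, 4213597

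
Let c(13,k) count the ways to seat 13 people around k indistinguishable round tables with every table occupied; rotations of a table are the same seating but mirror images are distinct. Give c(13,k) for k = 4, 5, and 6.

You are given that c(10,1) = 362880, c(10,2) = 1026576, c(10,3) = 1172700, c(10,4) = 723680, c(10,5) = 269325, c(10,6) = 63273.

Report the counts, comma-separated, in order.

[11] T[11,2]:10*1026576+362880=10628640 · T[11,3]:10*1172700+1026576=12753576 · T[11,4]:10*723680+1172700=8409500 · T[11,5]:10*269325+723680=3416930 · T[11,6]:10*63273+269325=902055
[12] T[12,3]:11*12753576+10628640=150917976 · T[12,4]:11*8409500+12753576=105258076 · T[12,5]:11*3416930+8409500=45995730 · T[12,6]:11*902055+3416930=13339535
[13] T[13,4]:12*105258076+150917976=1414014888 · T[13,5]:12*45995730+105258076=657206836 · T[13,6]:12*13339535+45995730=206070150
Read c(13,4) = 1414014888, c(13,5) = 657206836, c(13,6) = 206070150.

1414014888, 657206836, 206070150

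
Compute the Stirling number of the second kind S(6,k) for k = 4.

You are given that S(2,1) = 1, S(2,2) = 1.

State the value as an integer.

r3: T_3,1=1×1+0=1; T_3,2=2×1+1=3; T_3,3=3×0+1=1
r4: T_4,2=2×3+1=7; T_4,3=3×1+3=6; T_4,4=4×0+1=1
r5: T_5,3=3×6+7=25; T_5,4=4×1+6=10
r6: T_6,4=4×10+25=65
Read S(6,4) = 65.

65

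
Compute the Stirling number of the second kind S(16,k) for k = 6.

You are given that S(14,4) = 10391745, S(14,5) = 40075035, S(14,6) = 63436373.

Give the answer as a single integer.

@15  (15,5):40075035·5+10391745→210766920, (15,6):63436373·6+40075035→420693273
@16  (16,6):420693273·6+210766920→2734926558
Read S(16,6) = 2734926558.

2734926558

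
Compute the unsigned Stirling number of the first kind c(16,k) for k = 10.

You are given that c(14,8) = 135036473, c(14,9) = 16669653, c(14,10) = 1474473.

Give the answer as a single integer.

928095740

row 15: T[15][9]=14·16669653+135036473=368411615  T[15][10]=14·1474473+16669653=37312275
row 16: T[16][10]=15·37312275+368411615=928095740
Read c(16,10) = 928095740.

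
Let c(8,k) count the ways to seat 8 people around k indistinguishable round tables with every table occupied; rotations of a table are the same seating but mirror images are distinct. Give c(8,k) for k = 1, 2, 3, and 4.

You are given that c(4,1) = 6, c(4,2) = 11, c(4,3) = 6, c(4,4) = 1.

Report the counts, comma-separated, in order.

5040, 13068, 13132, 6769

row 5: T[5][1]=4·6+0=24  T[5][2]=4·11+6=50  T[5][3]=4·6+11=35  T[5][4]=4·1+6=10
row 6: T[6][1]=5·24+0=120  T[6][2]=5·50+24=274  T[6][3]=5·35+50=225  T[6][4]=5·10+35=85
row 7: T[7][1]=6·120+0=720  T[7][2]=6·274+120=1764  T[7][3]=6·225+274=1624  T[7][4]=6·85+225=735
row 8: T[8][1]=7·720+0=5040  T[8][2]=7·1764+720=13068  T[8][3]=7·1624+1764=13132  T[8][4]=7·735+1624=6769
Read c(8,1) = 5040, c(8,2) = 13068, c(8,3) = 13132, c(8,4) = 6769.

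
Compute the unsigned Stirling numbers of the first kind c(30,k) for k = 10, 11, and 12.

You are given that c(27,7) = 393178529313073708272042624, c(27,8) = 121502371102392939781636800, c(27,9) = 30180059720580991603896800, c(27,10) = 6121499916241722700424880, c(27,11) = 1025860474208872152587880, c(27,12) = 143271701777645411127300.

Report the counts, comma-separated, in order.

215760462268683520394805979744, 39539238727270799376544542000, 6097272817323042122728617800

r28: T_28,8=27×121502371102392939781636800+393178529313073708272042624=3673742549077683082376236224; T_28,9=27×30180059720580991603896800+121502371102392939781636800=936363983558079713086850400; T_28,10=27×6121499916241722700424880+30180059720580991603896800=195460557459107504515368560; T_28,11=27×1025860474208872152587880+6121499916241722700424880=33819732719881270820297640; T_28,12=27×143271701777645411127300+1025860474208872152587880=4894196422205298253024980
r29: T_29,9=28×936363983558079713086850400+3673742549077683082376236224=29891934088703915048808047424; T_29,10=28×195460557459107504515368560+936363983558079713086850400=6409259592413089839517170080; T_29,11=28×33819732719881270820297640+195460557459107504515368560=1142413073615783087483702480; T_29,12=28×4894196422205298253024980+33819732719881270820297640=170857232541629621904997080
r30: T_30,10=29×6409259592413089839517170080+29891934088703915048808047424=215760462268683520394805979744; T_30,11=29×1142413073615783087483702480+6409259592413089839517170080=39539238727270799376544542000; T_30,12=29×170857232541629621904997080+1142413073615783087483702480=6097272817323042122728617800
Read c(30,10) = 215760462268683520394805979744, c(30,11) = 39539238727270799376544542000, c(30,12) = 6097272817323042122728617800.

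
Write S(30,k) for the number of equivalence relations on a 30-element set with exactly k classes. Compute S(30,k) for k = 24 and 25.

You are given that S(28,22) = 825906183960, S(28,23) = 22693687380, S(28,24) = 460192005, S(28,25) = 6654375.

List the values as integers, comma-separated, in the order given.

[29] T[29,23]:23*22693687380+825906183960=1347860993700 · T[29,24]:24*460192005+22693687380=33738295500 · T[29,25]:25*6654375+460192005=626551380
[30] T[30,24]:24*33738295500+1347860993700=2157580085700 · T[30,25]:25*626551380+33738295500=49402080000
Read S(30,24) = 2157580085700, S(30,25) = 49402080000.

2157580085700, 49402080000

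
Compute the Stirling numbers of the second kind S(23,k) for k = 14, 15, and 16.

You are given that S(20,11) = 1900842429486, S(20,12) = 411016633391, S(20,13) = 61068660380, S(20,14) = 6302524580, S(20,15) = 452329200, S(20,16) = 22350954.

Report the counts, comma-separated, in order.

r21: T_21,12=12×411016633391+1900842429486=6833042030178; T_21,13=13×61068660380+411016633391=1204909218331; T_21,14=14×6302524580+61068660380=149304004500; T_21,15=15×452329200+6302524580=13087462580; T_21,16=16×22350954+452329200=809944464
r22: T_22,13=13×1204909218331+6833042030178=22496861868481; T_22,14=14×149304004500+1204909218331=3295165281331; T_22,15=15×13087462580+149304004500=345615943200; T_22,16=16×809944464+13087462580=26046574004
r23: T_23,14=14×3295165281331+22496861868481=68629175807115; T_23,15=15×345615943200+3295165281331=8479404429331; T_23,16=16×26046574004+345615943200=762361127264
Read S(23,14) = 68629175807115, S(23,15) = 8479404429331, S(23,16) = 762361127264.

68629175807115, 8479404429331, 762361127264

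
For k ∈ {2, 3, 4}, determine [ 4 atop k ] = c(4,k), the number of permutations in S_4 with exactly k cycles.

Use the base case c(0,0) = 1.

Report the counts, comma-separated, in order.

row 1: T[1][1]=0·0+1=1
row 2: T[2][1]=1·1+0=1  T[2][2]=1·0+1=1
row 3: T[3][1]=2·1+0=2  T[3][2]=2·1+1=3  T[3][3]=2·0+1=1
row 4: T[4][2]=3·3+2=11  T[4][3]=3·1+3=6  T[4][4]=3·0+1=1
Read c(4,2) = 11, c(4,3) = 6, c(4,4) = 1.

11, 6, 1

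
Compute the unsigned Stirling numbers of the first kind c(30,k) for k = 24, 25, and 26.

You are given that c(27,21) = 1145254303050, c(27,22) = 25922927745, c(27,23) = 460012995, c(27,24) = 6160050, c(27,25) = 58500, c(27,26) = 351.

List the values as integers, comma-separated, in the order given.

i=28: T(28,22)=1145254303050+27·25922927745=1845173352165 | T(28,23)=25922927745+27·460012995=38343278610 | T(28,24)=460012995+27·6160050=626334345 | T(28,25)=6160050+27·58500=7739550 | T(28,26)=58500+27·351=67977
i=29: T(29,23)=1845173352165+28·38343278610=2918785153245 | T(29,24)=38343278610+28·626334345=55880640270 | T(29,25)=626334345+28·7739550=843041745 | T(29,26)=7739550+28·67977=9642906
i=30: T(30,24)=2918785153245+29·55880640270=4539323721075 | T(30,25)=55880640270+29·843041745=80328850875 | T(30,26)=843041745+29·9642906=1122686019
Read c(30,24) = 4539323721075, c(30,25) = 80328850875, c(30,26) = 1122686019.

4539323721075, 80328850875, 1122686019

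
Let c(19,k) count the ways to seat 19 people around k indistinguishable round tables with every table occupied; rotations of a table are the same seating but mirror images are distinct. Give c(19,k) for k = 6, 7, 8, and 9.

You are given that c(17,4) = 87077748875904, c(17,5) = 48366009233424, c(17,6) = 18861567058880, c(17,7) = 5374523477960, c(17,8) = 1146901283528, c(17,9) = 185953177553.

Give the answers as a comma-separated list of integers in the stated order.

[18] T[18,5]:17*48366009233424+87077748875904=909299905844112 · T[18,6]:17*18861567058880+48366009233424=369012649234384 · T[18,7]:17*5374523477960+18861567058880=110228466184200 · T[18,8]:17*1146901283528+5374523477960=24871845297936 · T[18,9]:17*185953177553+1146901283528=4308105301929
[19] T[19,6]:18*369012649234384+909299905844112=7551527592063024 · T[19,7]:18*110228466184200+369012649234384=2353125040549984 · T[19,8]:18*24871845297936+110228466184200=557921681547048 · T[19,9]:18*4308105301929+24871845297936=102417740732658
Read c(19,6) = 7551527592063024, c(19,7) = 2353125040549984, c(19,8) = 557921681547048, c(19,9) = 102417740732658.

7551527592063024, 2353125040549984, 557921681547048, 102417740732658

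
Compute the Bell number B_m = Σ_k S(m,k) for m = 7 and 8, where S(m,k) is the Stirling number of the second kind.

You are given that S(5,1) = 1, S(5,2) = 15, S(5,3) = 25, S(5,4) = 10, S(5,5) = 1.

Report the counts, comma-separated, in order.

r6: T_6,1=1×1+0=1; T_6,2=2×15+1=31; T_6,3=3×25+15=90; T_6,4=4×10+25=65; T_6,5=5×1+10=15; T_6,6=6×0+1=1
r7: T_7,1=1×1+0=1; T_7,2=2×31+1=63; T_7,3=3×90+31=301; T_7,4=4×65+90=350; T_7,5=5×15+65=140; T_7,6=6×1+15=21; T_7,7=7×0+1=1
r8: T_8,1=1×1+0=1; T_8,2=2×63+1=127; T_8,3=3×301+63=966; T_8,4=4×350+301=1701; T_8,5=5×140+350=1050; T_8,6=6×21+140=266; T_8,7=7×1+21=28; T_8,8=8×0+1=1
B_7 = ΣS(7,k) = 1+63+301+350+140+21+1 = 877
B_8 = ΣS(8,k) = 1+127+966+1701+1050+266+28+1 = 4140

877, 4140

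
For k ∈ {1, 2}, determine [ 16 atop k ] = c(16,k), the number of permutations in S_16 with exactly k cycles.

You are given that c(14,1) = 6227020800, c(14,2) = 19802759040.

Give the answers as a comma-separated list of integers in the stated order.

1307674368000, 4339163001600

row 15: T[15][1]=14·6227020800+0=87178291200  T[15][2]=14·19802759040+6227020800=283465647360
row 16: T[16][1]=15·87178291200+0=1307674368000  T[16][2]=15·283465647360+87178291200=4339163001600
Read c(16,1) = 1307674368000, c(16,2) = 4339163001600.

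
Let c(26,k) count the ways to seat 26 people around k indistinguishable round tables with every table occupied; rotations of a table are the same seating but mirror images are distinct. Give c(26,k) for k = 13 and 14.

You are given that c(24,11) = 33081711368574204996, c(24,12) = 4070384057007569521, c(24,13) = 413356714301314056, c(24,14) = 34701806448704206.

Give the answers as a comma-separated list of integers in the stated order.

r25: T_25,12=24×4070384057007569521+33081711368574204996=130770928736755873500; T_25,13=24×413356714301314056+4070384057007569521=13990945200239106865; T_25,14=24×34701806448704206+413356714301314056=1246200069070215000
r26: T_26,13=25×13990945200239106865+130770928736755873500=480544558742733545125; T_26,14=25×1246200069070215000+13990945200239106865=45145946926994481865
Read c(26,13) = 480544558742733545125, c(26,14) = 45145946926994481865.

480544558742733545125, 45145946926994481865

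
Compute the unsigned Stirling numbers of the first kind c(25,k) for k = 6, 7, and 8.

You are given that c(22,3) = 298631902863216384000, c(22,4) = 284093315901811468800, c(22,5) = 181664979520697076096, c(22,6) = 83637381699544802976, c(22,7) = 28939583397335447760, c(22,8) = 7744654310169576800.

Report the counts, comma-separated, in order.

1323714091579185857760000, 496910165055549644836800, 145901905527662649288000

@23  (23,4):284093315901811468800·22+298631902863216384000→6548684852703068697600, (23,5):181664979520697076096·22+284093315901811468800→4280722865357147142912, (23,6):83637381699544802976·22+181664979520697076096→2021687376910682741568, (23,7):28939583397335447760·22+83637381699544802976→720308216440924653696, (23,8):7744654310169576800·22+28939583397335447760→199321978221066137360
@24  (24,5):4280722865357147142912·23+6548684852703068697600→105005310755917452984576, (24,6):2021687376910682741568·23+4280722865357147142912→50779532534302850198976, (24,7):720308216440924653696·23+2021687376910682741568→18588776355051949776576, (24,8):199321978221066137360·23+720308216440924653696→5304713715525445812976
@25  (25,6):50779532534302850198976·24+105005310755917452984576→1323714091579185857760000, (25,7):18588776355051949776576·24+50779532534302850198976→496910165055549644836800, (25,8):5304713715525445812976·24+18588776355051949776576→145901905527662649288000
Read c(25,6) = 1323714091579185857760000, c(25,7) = 496910165055549644836800, c(25,8) = 145901905527662649288000.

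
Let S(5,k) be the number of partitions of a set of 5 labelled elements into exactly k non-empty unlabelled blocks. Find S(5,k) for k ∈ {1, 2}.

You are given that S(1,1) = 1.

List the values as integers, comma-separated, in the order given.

1, 15

i=2: T(2,1)=0+1·1=1 | T(2,2)=1+2·0=1
i=3: T(3,1)=0+1·1=1 | T(3,2)=1+2·1=3
i=4: T(4,1)=0+1·1=1 | T(4,2)=1+2·3=7
i=5: T(5,1)=0+1·1=1 | T(5,2)=1+2·7=15
Read S(5,1) = 1, S(5,2) = 15.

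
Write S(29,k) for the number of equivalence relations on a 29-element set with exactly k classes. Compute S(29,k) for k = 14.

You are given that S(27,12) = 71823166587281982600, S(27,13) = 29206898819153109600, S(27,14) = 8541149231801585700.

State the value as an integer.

2534474684137526739000

@28  (28,13):29206898819153109600·13+71823166587281982600→451512851236272407400, (28,14):8541149231801585700·14+29206898819153109600→148782988064375309400
@29  (29,14):148782988064375309400·14+451512851236272407400→2534474684137526739000
Read S(29,14) = 2534474684137526739000.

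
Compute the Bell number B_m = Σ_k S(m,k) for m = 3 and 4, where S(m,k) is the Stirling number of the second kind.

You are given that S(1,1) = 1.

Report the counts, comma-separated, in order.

5, 15

[2] T[2,1]:1*1+0=1 · T[2,2]:2*0+1=1
[3] T[3,1]:1*1+0=1 · T[3,2]:2*1+1=3 · T[3,3]:3*0+1=1
[4] T[4,1]:1*1+0=1 · T[4,2]:2*3+1=7 · T[4,3]:3*1+3=6 · T[4,4]:4*0+1=1
B_3 = ΣS(3,k) = 1+3+1 = 5
B_4 = ΣS(4,k) = 1+7+6+1 = 15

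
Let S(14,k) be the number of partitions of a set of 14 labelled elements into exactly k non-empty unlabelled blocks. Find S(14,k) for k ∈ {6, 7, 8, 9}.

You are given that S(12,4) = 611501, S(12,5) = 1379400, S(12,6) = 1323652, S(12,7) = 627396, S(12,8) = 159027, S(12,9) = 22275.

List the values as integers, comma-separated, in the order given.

63436373, 49329280, 20912320, 5135130

i=13: T(13,5)=611501+5·1379400=7508501 | T(13,6)=1379400+6·1323652=9321312 | T(13,7)=1323652+7·627396=5715424 | T(13,8)=627396+8·159027=1899612 | T(13,9)=159027+9·22275=359502
i=14: T(14,6)=7508501+6·9321312=63436373 | T(14,7)=9321312+7·5715424=49329280 | T(14,8)=5715424+8·1899612=20912320 | T(14,9)=1899612+9·359502=5135130
Read S(14,6) = 63436373, S(14,7) = 49329280, S(14,8) = 20912320, S(14,9) = 5135130.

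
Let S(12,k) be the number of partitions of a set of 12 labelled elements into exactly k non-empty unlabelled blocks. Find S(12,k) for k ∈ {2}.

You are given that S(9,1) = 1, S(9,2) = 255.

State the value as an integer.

i=10: T(10,1)=0+1·1=1 | T(10,2)=1+2·255=511
i=11: T(11,1)=0+1·1=1 | T(11,2)=1+2·511=1023
i=12: T(12,2)=1+2·1023=2047
Read S(12,2) = 2047.

2047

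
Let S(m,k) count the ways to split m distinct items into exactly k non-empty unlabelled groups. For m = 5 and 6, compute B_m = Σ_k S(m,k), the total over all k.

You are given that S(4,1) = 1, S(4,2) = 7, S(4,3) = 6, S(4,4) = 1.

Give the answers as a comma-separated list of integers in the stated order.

r5: T_5,1=1×1+0=1; T_5,2=2×7+1=15; T_5,3=3×6+7=25; T_5,4=4×1+6=10; T_5,5=5×0+1=1
r6: T_6,1=1×1+0=1; T_6,2=2×15+1=31; T_6,3=3×25+15=90; T_6,4=4×10+25=65; T_6,5=5×1+10=15; T_6,6=6×0+1=1
B_5 = ΣS(5,k) = 1+15+25+10+1 = 52
B_6 = ΣS(6,k) = 1+31+90+65+15+1 = 203

52, 203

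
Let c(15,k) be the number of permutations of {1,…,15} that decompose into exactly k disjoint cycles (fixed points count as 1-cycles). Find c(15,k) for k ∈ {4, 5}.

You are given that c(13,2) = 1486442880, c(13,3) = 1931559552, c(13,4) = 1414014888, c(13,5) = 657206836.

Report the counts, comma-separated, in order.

310989260400, 159721605680

row 14: T[14][3]=13·1931559552+1486442880=26596717056  T[14][4]=13·1414014888+1931559552=20313753096  T[14][5]=13·657206836+1414014888=9957703756
row 15: T[15][4]=14·20313753096+26596717056=310989260400  T[15][5]=14·9957703756+20313753096=159721605680
Read c(15,4) = 310989260400, c(15,5) = 159721605680.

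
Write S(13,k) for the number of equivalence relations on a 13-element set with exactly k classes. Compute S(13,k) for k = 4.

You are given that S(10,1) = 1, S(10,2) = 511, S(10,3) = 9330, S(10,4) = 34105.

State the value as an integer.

2532530

i=11: T(11,2)=1+2·511=1023 | T(11,3)=511+3·9330=28501 | T(11,4)=9330+4·34105=145750
i=12: T(12,3)=1023+3·28501=86526 | T(12,4)=28501+4·145750=611501
i=13: T(13,4)=86526+4·611501=2532530
Read S(13,4) = 2532530.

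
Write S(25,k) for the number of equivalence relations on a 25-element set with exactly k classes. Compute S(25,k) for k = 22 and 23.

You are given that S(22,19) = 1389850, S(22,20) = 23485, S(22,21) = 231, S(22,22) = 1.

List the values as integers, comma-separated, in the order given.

[23] T[23,20]:20*23485+1389850=1859550 · T[23,21]:21*231+23485=28336 · T[23,22]:22*1+231=253 · T[23,23]:23*0+1=1
[24] T[24,21]:21*28336+1859550=2454606 · T[24,22]:22*253+28336=33902 · T[24,23]:23*1+253=276
[25] T[25,22]:22*33902+2454606=3200450 · T[25,23]:23*276+33902=40250
Read S(25,22) = 3200450, S(25,23) = 40250.

3200450, 40250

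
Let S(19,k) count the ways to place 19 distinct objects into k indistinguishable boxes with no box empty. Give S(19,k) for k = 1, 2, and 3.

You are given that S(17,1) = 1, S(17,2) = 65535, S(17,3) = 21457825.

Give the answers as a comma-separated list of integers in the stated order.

r18: T_18,1=1×1+0=1; T_18,2=2×65535+1=131071; T_18,3=3×21457825+65535=64439010
r19: T_19,1=1×1+0=1; T_19,2=2×131071+1=262143; T_19,3=3×64439010+131071=193448101
Read S(19,1) = 1, S(19,2) = 262143, S(19,3) = 193448101.

1, 262143, 193448101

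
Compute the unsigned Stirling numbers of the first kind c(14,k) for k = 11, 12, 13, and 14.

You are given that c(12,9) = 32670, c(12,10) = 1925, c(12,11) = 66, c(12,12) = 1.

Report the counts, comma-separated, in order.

@13  (13,10):1925·12+32670→55770, (13,11):66·12+1925→2717, (13,12):1·12+66→78, (13,13):0·12+1→1
@14  (14,11):2717·13+55770→91091, (14,12):78·13+2717→3731, (14,13):1·13+78→91, (14,14):0·13+1→1
Read c(14,11) = 91091, c(14,12) = 3731, c(14,13) = 91, c(14,14) = 1.

91091, 3731, 91, 1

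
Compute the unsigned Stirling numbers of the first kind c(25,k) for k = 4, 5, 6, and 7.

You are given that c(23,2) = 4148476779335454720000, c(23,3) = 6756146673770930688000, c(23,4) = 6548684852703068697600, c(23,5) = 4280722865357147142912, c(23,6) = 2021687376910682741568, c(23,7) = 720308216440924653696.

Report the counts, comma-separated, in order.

3936561409138663118131200, 2677503356427960382362624, 1323714091579185857760000, 496910165055549644836800

i=24: T(24,3)=4148476779335454720000+23·6756146673770930688000=159539850276066860544000 | T(24,4)=6756146673770930688000+23·6548684852703068697600=157375898285941510732800 | T(24,5)=6548684852703068697600+23·4280722865357147142912=105005310755917452984576 | T(24,6)=4280722865357147142912+23·2021687376910682741568=50779532534302850198976 | T(24,7)=2021687376910682741568+23·720308216440924653696=18588776355051949776576
i=25: T(25,4)=159539850276066860544000+24·157375898285941510732800=3936561409138663118131200 | T(25,5)=157375898285941510732800+24·105005310755917452984576=2677503356427960382362624 | T(25,6)=105005310755917452984576+24·50779532534302850198976=1323714091579185857760000 | T(25,7)=50779532534302850198976+24·18588776355051949776576=496910165055549644836800
Read c(25,4) = 3936561409138663118131200, c(25,5) = 2677503356427960382362624, c(25,6) = 1323714091579185857760000, c(25,7) = 496910165055549644836800.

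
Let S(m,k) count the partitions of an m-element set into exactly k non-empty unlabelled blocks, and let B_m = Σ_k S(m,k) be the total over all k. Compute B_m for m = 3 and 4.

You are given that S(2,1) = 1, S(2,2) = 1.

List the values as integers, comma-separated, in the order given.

5, 15

[3] T[3,1]:1*1+0=1 · T[3,2]:2*1+1=3 · T[3,3]:3*0+1=1
[4] T[4,1]:1*1+0=1 · T[4,2]:2*3+1=7 · T[4,3]:3*1+3=6 · T[4,4]:4*0+1=1
B_3 = ΣS(3,k) = 1+3+1 = 5
B_4 = ΣS(4,k) = 1+7+6+1 = 15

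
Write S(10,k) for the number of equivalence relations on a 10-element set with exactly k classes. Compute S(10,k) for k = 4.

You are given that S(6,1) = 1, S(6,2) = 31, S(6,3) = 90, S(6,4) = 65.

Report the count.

@7  (7,1):1·1+0→1, (7,2):31·2+1→63, (7,3):90·3+31→301, (7,4):65·4+90→350
@8  (8,2):63·2+1→127, (8,3):301·3+63→966, (8,4):350·4+301→1701
@9  (9,3):966·3+127→3025, (9,4):1701·4+966→7770
@10  (10,4):7770·4+3025→34105
Read S(10,4) = 34105.

34105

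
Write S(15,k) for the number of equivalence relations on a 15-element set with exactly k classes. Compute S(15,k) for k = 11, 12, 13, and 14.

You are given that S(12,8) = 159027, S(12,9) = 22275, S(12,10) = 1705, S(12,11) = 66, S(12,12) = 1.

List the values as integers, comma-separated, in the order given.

row 13: T[13][9]=9·22275+159027=359502  T[13][10]=10·1705+22275=39325  T[13][11]=11·66+1705=2431  T[13][12]=12·1+66=78  T[13][13]=13·0+1=1
row 14: T[14][10]=10·39325+359502=752752  T[14][11]=11·2431+39325=66066  T[14][12]=12·78+2431=3367  T[14][13]=13·1+78=91  T[14][14]=14·0+1=1
row 15: T[15][11]=11·66066+752752=1479478  T[15][12]=12·3367+66066=106470  T[15][13]=13·91+3367=4550  T[15][14]=14·1+91=105
Read S(15,11) = 1479478, S(15,12) = 106470, S(15,13) = 4550, S(15,14) = 105.

1479478, 106470, 4550, 105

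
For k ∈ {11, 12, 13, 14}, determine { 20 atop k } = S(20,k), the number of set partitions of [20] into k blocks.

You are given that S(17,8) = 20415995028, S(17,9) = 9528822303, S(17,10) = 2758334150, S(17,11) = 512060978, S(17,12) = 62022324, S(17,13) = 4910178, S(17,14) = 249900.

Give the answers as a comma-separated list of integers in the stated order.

i=18: T(18,9)=20415995028+9·9528822303=106175395755 | T(18,10)=9528822303+10·2758334150=37112163803 | T(18,11)=2758334150+11·512060978=8391004908 | T(18,12)=512060978+12·62022324=1256328866 | T(18,13)=62022324+13·4910178=125854638 | T(18,14)=4910178+14·249900=8408778
i=19: T(19,10)=106175395755+10·37112163803=477297033785 | T(19,11)=37112163803+11·8391004908=129413217791 | T(19,12)=8391004908+12·1256328866=23466951300 | T(19,13)=1256328866+13·125854638=2892439160 | T(19,14)=125854638+14·8408778=243577530
i=20: T(20,11)=477297033785+11·129413217791=1900842429486 | T(20,12)=129413217791+12·23466951300=411016633391 | T(20,13)=23466951300+13·2892439160=61068660380 | T(20,14)=2892439160+14·243577530=6302524580
Read S(20,11) = 1900842429486, S(20,12) = 411016633391, S(20,13) = 61068660380, S(20,14) = 6302524580.

1900842429486, 411016633391, 61068660380, 6302524580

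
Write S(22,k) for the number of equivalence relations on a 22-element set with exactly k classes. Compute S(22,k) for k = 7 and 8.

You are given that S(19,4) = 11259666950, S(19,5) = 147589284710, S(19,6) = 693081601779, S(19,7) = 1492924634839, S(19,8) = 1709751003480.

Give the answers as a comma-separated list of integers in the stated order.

r20: T_20,5=5×147589284710+11259666950=749206090500; T_20,6=6×693081601779+147589284710=4306078895384; T_20,7=7×1492924634839+693081601779=11143554045652; T_20,8=8×1709751003480+1492924634839=15170932662679
r21: T_21,6=6×4306078895384+749206090500=26585679462804; T_21,7=7×11143554045652+4306078895384=82310957214948; T_21,8=8×15170932662679+11143554045652=132511015347084
r22: T_22,7=7×82310957214948+26585679462804=602762379967440; T_22,8=8×132511015347084+82310957214948=1142399079991620
Read S(22,7) = 602762379967440, S(22,8) = 1142399079991620.

602762379967440, 1142399079991620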